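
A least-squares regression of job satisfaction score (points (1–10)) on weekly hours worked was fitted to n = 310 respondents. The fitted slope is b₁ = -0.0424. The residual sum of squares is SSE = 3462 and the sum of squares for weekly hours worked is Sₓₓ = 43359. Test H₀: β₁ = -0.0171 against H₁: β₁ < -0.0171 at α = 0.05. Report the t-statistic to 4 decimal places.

MSE = SSE/(n − 2) = 3462/308 = 11.2403.
SE(b₁) = √(MSE/Sₓₓ) = √(11.2403/43359) = 0.0161008.
t = (-0.0424 − (-0.0171)) / 0.0161008 = -1.5713.
df = n − 2 = 308.
One-sided p ≈ 0.0586, which is ≥ 0.05, so fail to reject H₀.
The data do not give significant evidence that the true slope on weekly hours worked is below -0.0171 points (1–10) per unit.

t = -1.5713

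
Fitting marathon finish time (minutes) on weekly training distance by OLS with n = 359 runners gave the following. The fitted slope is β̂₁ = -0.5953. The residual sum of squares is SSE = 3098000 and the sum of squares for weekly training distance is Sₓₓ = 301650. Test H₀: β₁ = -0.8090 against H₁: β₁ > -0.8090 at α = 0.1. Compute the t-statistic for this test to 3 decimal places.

t = 1.260

MSE = SSE/(n − 2) = 3098000/357 = 8677.87.
SE(β̂₁) = √(MSE/Sₓₓ) = √(8677.87/301650) = 0.169611.
t = (-0.5953 − (-0.8090)) / 0.169611 = 1.260.
df = n − 2 = 357.
One-sided p ≈ 0.1043, which is ≥ 0.1, so fail to reject H₀.
The data do not give significant evidence that the true slope on weekly training distance exceeds -0.8090 minutes per unit.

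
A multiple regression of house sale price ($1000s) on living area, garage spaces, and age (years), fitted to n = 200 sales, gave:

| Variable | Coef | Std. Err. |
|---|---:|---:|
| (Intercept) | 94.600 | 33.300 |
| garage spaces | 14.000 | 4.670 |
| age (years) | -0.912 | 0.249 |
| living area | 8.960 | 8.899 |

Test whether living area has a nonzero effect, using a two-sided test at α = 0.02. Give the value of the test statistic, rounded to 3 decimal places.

Read off: b = 8.960, SE = 8.899 for living area.
H₀: β₁ = 0 vs H₁: β₁ ≠ 0.
t = 8.960 / 8.899 = 1.007.
df = n − k − 1 = 200 − 3 − 1 = 196.
Two-sided p ≈ 0.3152, which is ≥ 0.02, so fail to reject H₀.
The data do not give significant evidence of an association between living area and house sale price, after adjusting for the other predictors.

t = 1.007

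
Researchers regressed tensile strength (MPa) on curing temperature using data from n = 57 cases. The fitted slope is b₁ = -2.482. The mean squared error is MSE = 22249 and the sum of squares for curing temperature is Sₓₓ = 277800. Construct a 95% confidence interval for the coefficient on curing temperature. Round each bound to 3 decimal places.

(-3.049, -1.915)

SE(b₁) = √(MSE/Sₓₓ) = √(22249/277800) = 0.283002.
df = n − 2 = 55.
t* = t_{0.025, 55} = 2.004045.
Margin = t* × SE = 2.004045 × 0.283002 = 0.56715.
CI: -2.482 ± 0.56715 → (-3.049, -1.915).
With 95% confidence, each one-unit increase in curing temperature is associated with a change of between -3.049 and -1.915 MPa in tensile strength.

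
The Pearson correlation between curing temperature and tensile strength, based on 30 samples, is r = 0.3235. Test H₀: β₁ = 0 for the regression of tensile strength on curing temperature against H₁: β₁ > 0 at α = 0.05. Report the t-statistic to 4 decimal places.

t = r·√(n − 2)/√(1 − r²) = 0.3235·√28/√0.895348 = 1.8091.
df = n − 2 = 28.
One-sided p ≈ 0.0406, which is < 0.05, so reject H₀.
There is evidence of a linear association between curing temperature and tensile strength.

t = 1.8091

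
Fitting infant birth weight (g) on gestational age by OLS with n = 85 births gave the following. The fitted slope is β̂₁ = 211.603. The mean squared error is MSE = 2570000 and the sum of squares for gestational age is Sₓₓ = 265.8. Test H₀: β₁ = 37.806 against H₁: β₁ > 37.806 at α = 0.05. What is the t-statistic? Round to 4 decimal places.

SE(β̂₁) = √(MSE/Sₓₓ) = √(2.57e+06/265.8) = 98.3307.
t = (211.603 − 37.806) / 98.3307 = 1.7675.
df = n − 2 = 83.
One-sided p ≈ 0.0404, which is < 0.05, so reject H₀.
There is evidence that the true slope on gestational age exceeds 37.806 g per unit.

t = 1.7675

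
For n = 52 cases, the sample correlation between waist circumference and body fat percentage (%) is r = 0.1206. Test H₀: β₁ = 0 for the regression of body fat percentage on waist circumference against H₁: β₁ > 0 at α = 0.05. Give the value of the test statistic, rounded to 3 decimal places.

t = r·√(n − 2)/√(1 − r²) = 0.1206·√50/√0.985456 = 0.859.
df = n − 2 = 50.
One-sided p ≈ 0.1972, which is ≥ 0.05, so fail to reject H₀.
The data do not give significant evidence of a linear association between waist circumference and body fat percentage.

t = 0.859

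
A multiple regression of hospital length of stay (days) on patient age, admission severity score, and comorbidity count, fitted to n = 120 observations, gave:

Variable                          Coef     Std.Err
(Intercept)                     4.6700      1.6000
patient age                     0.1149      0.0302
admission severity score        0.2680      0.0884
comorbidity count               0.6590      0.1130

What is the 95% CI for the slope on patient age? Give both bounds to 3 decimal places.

(0.055, 0.175)

Read off: b = 0.1149, SE = 0.0302 for patient age.
df = n − k − 1 = 120 − 3 − 1 = 116.
t* = t_{0.025, 116} = 1.980626.
Margin = t* × SE = 1.980626 × 0.0302 = 0.05981.
CI: 0.1149 ± 0.05981 → (0.055, 0.175).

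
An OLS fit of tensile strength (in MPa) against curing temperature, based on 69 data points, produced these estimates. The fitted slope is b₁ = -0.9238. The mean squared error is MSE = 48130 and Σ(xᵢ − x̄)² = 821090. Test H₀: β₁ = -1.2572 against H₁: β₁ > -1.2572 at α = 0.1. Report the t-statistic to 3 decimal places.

SE(b₁) = √(MSE/Sₓₓ) = √(48130/821090) = 0.24211.
t = (-0.9238 − (-1.2572)) / 0.24211 = 1.377.
df = n − 2 = 67.
One-sided p ≈ 0.0865, which is < 0.1, so reject H₀.
There is evidence that the true slope on curing temperature exceeds -1.2572 MPa per unit.

t = 1.377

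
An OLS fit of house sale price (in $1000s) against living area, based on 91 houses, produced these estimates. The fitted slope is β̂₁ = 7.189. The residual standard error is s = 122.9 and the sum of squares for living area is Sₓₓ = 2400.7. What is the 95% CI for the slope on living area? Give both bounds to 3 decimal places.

(2.205, 12.173)

SE(β̂₁) = s/√Sₓₓ = 122.9/√2400.7 = 2.50832.
df = n − 2 = 89.
t* = t_{0.025, 89} = 1.986979.
Margin = t* × SE = 1.986979 × 2.50832 = 4.98398.
CI: 7.189 ± 4.98398 → (2.205, 12.173).
With 95% confidence, each one-unit increase in living area is associated with a change of between 2.205 and 12.173 $1000s in house sale price.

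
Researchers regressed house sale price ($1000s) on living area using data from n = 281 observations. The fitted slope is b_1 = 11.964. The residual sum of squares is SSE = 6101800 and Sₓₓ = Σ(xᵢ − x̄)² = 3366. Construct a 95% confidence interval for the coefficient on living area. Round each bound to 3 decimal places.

MSE = SSE/(n − 2) = 6101800/279 = 21870.3.
SE(b_1) = √(MSE/Sₓₓ) = √(21870.3/3366) = 2.549.
df = n − 2 = 279.
t* = t_{0.025, 279} = 1.968503.
Margin = t* × SE = 1.968503 × 2.549 = 5.01771.
CI: 11.964 ± 5.01771 → (6.946, 16.982).
With 95% confidence, each one-unit increase in living area is associated with a change of between 6.946 and 16.982 $1000s in house sale price.

(6.946, 16.982)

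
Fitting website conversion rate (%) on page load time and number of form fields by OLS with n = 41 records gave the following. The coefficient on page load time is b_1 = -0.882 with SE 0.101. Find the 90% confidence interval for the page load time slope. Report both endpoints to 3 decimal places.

df = n − k − 1 = 41 − 2 − 1 = 38.
t* = t_{0.05, 38} = 1.685954.
Margin = t* × SE = 1.685954 × 0.101 = 0.17028.
CI: -0.882 ± 0.17028 → (-1.052, -0.712).
With 90% confidence, each one-unit increase in page load time is associated with a change of between -1.052 and -0.712 % in website conversion rate, holding the other predictors fixed.

(-1.052, -0.712)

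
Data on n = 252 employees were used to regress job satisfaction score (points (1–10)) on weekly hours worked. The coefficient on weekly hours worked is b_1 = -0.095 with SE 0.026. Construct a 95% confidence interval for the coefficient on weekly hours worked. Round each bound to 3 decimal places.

df = n − 2 = 252 − 2 = 250.
t* = t_{0.025, 250} = 1.969498.
Margin = t* × SE = 1.969498 × 0.026 = 0.05121.
CI: -0.095 ± 0.05121 → (-0.146, -0.044).
With 95% confidence, each one-unit increase in weekly hours worked is associated with a change of between -0.146 and -0.044 points (1–10) in job satisfaction score.

(-0.146, -0.044)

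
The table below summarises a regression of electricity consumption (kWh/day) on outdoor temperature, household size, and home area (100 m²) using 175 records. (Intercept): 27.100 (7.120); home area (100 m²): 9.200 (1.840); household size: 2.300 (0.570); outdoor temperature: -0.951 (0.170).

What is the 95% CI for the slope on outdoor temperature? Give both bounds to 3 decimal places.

Read off: b = -0.951, SE = 0.170 for outdoor temperature.
df = n − k − 1 = 175 − 3 − 1 = 171.
t* = t_{0.025, 171} = 1.973934.
Margin = t* × SE = 1.973934 × 0.170 = 0.33557.
CI: -0.951 ± 0.33557 → (-1.287, -0.615).

(-1.287, -0.615)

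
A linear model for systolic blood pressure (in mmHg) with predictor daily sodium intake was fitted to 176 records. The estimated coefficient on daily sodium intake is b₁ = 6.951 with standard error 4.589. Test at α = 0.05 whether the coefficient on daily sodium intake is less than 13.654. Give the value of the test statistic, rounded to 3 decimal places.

t = -1.461

H₀: β₁ = 13.654 vs H₁: β₁ < 13.654.
t = (b₁ − β₁⁰)/SE = (6.951 − 13.654) / 4.589 = -1.461.
df = n − 2 = 176 − 2 = 174.
One-sided p ≈ 0.0730, which is ≥ 0.05, so fail to reject H₀.
The data do not give significant evidence that the true slope on daily sodium intake is below 13.654 mmHg per unit.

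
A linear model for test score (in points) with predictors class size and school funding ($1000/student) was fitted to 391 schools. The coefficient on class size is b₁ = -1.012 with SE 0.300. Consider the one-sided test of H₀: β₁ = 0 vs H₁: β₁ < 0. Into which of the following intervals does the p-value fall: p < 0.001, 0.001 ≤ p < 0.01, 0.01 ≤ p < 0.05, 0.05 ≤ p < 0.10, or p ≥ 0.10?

p < 0.001

t = -1.012 / 0.300 = -3.373.
df = n − k − 1 = 391 − 2 − 1 = 388.
One-sided p = P(T_{388} < t) ≈ 0.0004.
So p < 0.001.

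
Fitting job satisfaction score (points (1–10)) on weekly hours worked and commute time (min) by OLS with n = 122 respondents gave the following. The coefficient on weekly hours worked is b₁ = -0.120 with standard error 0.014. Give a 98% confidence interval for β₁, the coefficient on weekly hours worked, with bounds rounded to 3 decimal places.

(-0.153, -0.087)

df = n − k − 1 = 122 − 2 − 1 = 119.
t* = t_{0.01, 119} = 2.358093.
Margin = t* × SE = 2.358093 × 0.014 = 0.03301.
CI: -0.120 ± 0.03301 → (-0.153, -0.087).
With 98% confidence, each one-unit increase in weekly hours worked is associated with a change of between -0.153 and -0.087 points (1–10) in job satisfaction score, holding the other predictors fixed.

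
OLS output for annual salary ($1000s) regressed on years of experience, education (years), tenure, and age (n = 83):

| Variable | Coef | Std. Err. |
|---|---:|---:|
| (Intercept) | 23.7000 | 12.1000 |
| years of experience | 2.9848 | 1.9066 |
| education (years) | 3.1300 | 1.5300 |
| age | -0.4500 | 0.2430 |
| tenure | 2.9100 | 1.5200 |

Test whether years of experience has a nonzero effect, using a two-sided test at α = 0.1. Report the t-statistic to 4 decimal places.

t = 1.5655

Read off: b = 2.9848, SE = 1.9066 for years of experience.
H₀: β₁ = 0 vs H₁: β₁ ≠ 0.
t = 2.9848 / 1.9066 = 1.5655.
df = n − k − 1 = 83 − 4 − 1 = 78.
Two-sided p ≈ 0.1215, which is ≥ 0.1, so fail to reject H₀.
The data do not give significant evidence of an association between years of experience and annual salary, after adjusting for the other predictors.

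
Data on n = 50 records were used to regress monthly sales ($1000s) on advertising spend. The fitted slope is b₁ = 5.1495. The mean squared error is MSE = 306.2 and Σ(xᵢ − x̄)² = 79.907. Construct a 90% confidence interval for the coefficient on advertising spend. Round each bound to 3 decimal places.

SE(b₁) = √(MSE/Sₓₓ) = √(306.2/79.907) = 1.95754.
df = n − 2 = 48.
t* = t_{0.05, 48} = 1.677224.
Margin = t* × SE = 1.677224 × 1.95754 = 3.28323.
CI: 5.1495 ± 3.28323 → (1.866, 8.433).
With 90% confidence, each one-unit increase in advertising spend is associated with a change of between 1.866 and 8.433 $1000s in monthly sales.

(1.866, 8.433)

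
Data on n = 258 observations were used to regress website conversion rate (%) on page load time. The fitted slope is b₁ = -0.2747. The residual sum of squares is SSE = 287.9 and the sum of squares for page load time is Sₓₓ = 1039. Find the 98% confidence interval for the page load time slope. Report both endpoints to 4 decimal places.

MSE = SSE/(n − 2) = 287.9/256 = 1.12461.
SE(b₁) = √(MSE/Sₓₓ) = √(1.12461/1039) = 0.0328998.
df = n − 2 = 256.
t* = t_{0.01, 256} = 2.341002.
Margin = t* × SE = 2.341002 × 0.0328998 = 0.077018.
CI: -0.2747 ± 0.077018 → (-0.3517, -0.1977).
With 98% confidence, each one-unit increase in page load time is associated with a change of between -0.3517 and -0.1977 % in website conversion rate.

(-0.3517, -0.1977)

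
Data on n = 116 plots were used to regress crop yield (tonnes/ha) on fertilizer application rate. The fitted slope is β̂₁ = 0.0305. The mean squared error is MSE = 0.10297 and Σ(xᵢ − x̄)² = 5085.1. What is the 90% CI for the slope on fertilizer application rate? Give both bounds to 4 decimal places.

(0.0230, 0.0380)

SE(β̂₁) = √(MSE/Sₓₓ) = √(0.10297/5085.1) = 0.00449993.
df = n − 2 = 114.
t* = t_{0.05, 114} = 1.65833.
Margin = t* × SE = 1.65833 × 0.00449993 = 0.007462.
CI: 0.0305 ± 0.007462 → (0.0230, 0.0380).
With 90% confidence, each one-unit increase in fertilizer application rate is associated with a change of between 0.0230 and 0.0380 tonnes/ha in crop yield.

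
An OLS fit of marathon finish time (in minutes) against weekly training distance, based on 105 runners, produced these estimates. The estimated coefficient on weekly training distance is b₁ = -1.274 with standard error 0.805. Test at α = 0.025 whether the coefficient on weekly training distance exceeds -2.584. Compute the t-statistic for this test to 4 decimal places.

t = 1.6273

H₀: β₁ = -2.584 vs H₁: β₁ > -2.584.
t = (b₁ − β₁⁰)/SE = (-1.274 − (-2.584)) / 0.805 = 1.6273.
df = n − 2 = 105 − 2 = 103.
One-sided p ≈ 0.0534, which is ≥ 0.025, so fail to reject H₀.
The data do not give significant evidence that the true slope on weekly training distance exceeds -2.584 minutes per unit.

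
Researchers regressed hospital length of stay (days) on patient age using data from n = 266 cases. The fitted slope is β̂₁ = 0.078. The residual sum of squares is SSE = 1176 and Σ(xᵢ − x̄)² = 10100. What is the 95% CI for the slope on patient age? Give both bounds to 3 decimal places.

(0.037, 0.119)

MSE = SSE/(n − 2) = 1176/264 = 4.45455.
SE(β̂₁) = √(MSE/Sₓₓ) = √(4.45455/10100) = 0.0210011.
df = n − 2 = 264.
t* = t_{0.025, 264} = 1.96899.
Margin = t* × SE = 1.96899 × 0.0210011 = 0.04135.
CI: 0.078 ± 0.04135 → (0.037, 0.119).
With 95% confidence, each one-unit increase in patient age is associated with a change of between 0.037 and 0.119 days in hospital length of stay.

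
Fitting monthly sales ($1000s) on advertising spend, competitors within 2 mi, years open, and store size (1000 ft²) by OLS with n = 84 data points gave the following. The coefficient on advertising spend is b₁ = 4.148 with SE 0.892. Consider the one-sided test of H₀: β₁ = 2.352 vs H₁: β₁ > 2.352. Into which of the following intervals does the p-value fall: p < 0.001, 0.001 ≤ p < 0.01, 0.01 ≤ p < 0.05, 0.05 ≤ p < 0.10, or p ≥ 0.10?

0.01 ≤ p < 0.05

t = (4.148 − 2.352) / 0.892 = 2.013.
df = n − k − 1 = 84 − 4 − 1 = 79.
One-sided p = P(T_{79} > t) ≈ 0.0237.
So 0.01 ≤ p < 0.05.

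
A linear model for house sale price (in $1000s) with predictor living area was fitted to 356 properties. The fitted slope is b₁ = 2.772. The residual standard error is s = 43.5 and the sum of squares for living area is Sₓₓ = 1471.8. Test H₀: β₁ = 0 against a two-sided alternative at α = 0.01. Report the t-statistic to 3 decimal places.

t = 2.445

SE(b₁) = s/√Sₓₓ = 43.5/√1471.8 = 1.13387.
t = 2.772 / 1.13387 = 2.445.
df = n − 2 = 354.
Two-sided p ≈ 0.0150, which is ≥ 0.01, so fail to reject H₀.
The data do not give significant evidence of an association between living area and house sale price.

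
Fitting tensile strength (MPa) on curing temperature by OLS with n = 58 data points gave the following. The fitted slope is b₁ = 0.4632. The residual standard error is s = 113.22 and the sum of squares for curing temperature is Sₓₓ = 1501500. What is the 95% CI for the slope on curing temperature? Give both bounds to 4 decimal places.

SE(b₁) = s/√Sₓₓ = 113.22/√1501500 = 0.0923976.
df = n − 2 = 56.
t* = t_{0.025, 56} = 2.003241.
Margin = t* × SE = 2.003241 × 0.0923976 = 0.185095.
CI: 0.4632 ± 0.185095 → (0.2781, 0.6483).
With 95% confidence, each one-unit increase in curing temperature is associated with a change of between 0.2781 and 0.6483 MPa in tensile strength.

(0.2781, 0.6483)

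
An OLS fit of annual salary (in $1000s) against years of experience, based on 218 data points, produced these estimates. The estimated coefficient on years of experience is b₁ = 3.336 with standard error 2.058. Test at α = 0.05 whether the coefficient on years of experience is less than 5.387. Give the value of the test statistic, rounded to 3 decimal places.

H₀: β₁ = 5.387 vs H₁: β₁ < 5.387.
t = (b₁ − β₁⁰)/SE = (3.336 − 5.387) / 2.058 = -0.997.
df = n − 2 = 218 − 2 = 216.
One-sided p ≈ 0.1600, which is ≥ 0.05, so fail to reject H₀.
The data do not give significant evidence that the true slope on years of experience is below 5.387 $1000s per unit.

t = -0.997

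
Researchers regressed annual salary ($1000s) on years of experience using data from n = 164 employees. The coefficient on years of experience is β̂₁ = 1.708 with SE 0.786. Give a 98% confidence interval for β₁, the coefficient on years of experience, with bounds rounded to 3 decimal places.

df = n − 2 = 164 − 2 = 162.
t* = t_{0.01, 162} = 2.349586.
Margin = t* × SE = 2.349586 × 0.786 = 1.84677.
CI: 1.708 ± 1.84677 → (-0.139, 3.555).
With 98% confidence, each one-unit increase in years of experience is associated with a change of between -0.139 and 3.555 $1000s in annual salary.

(-0.139, 3.555)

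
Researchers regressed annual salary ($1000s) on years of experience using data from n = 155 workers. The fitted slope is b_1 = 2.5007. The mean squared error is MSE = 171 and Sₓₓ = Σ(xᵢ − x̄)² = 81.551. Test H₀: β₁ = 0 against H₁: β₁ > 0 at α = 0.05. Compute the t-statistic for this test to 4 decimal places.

t = 1.7269

SE(b_1) = √(MSE/Sₓₓ) = √(171/81.551) = 1.44805.
t = 2.5007 / 1.44805 = 1.7269.
df = n − 2 = 153.
One-sided p ≈ 0.0431, which is < 0.05, so reject H₀.
There is evidence that the true slope on years of experience is positive.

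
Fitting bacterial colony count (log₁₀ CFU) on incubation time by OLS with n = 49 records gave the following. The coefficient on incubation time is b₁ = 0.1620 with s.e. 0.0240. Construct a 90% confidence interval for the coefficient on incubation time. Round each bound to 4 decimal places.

(0.1217, 0.2023)

df = n − 2 = 49 − 2 = 47.
t* = t_{0.05, 47} = 1.677927.
Margin = t* × SE = 1.677927 × 0.0240 = 0.040270.
CI: 0.1620 ± 0.040270 → (0.1217, 0.2023).
With 90% confidence, each one-unit increase in incubation time is associated with a change of between 0.1217 and 0.2023 log₁₀ CFU in bacterial colony count.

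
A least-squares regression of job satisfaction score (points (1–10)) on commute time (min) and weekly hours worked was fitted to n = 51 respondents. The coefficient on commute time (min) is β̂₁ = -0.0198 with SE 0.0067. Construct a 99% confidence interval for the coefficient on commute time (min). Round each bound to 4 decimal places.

(-0.0378, -0.0018)

df = n − k − 1 = 51 − 2 − 1 = 48.
t* = t_{0.005, 48} = 2.682204.
Margin = t* × SE = 2.682204 × 0.0067 = 0.017971.
CI: -0.0198 ± 0.017971 → (-0.0378, -0.0018).
With 99% confidence, each one-unit increase in commute time (min) is associated with a change of between -0.0378 and -0.0018 points (1–10) in job satisfaction score, holding the other predictors fixed.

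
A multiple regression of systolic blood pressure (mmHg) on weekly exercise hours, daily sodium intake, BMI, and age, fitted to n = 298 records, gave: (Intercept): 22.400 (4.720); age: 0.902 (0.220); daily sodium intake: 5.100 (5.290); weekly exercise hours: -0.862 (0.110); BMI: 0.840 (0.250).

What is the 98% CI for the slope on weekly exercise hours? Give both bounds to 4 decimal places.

(-1.1193, -0.6047)

Read off: b = -0.862, SE = 0.110 for weekly exercise hours.
df = n − k − 1 = 298 − 4 − 1 = 293.
t* = t_{0.01, 293} = 2.339142.
Margin = t* × SE = 2.339142 × 0.110 = 0.257306.
CI: -0.862 ± 0.257306 → (-1.1193, -0.6047).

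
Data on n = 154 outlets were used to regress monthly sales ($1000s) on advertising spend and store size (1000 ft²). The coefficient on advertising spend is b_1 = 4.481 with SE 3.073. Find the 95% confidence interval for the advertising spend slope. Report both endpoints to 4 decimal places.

df = n − k − 1 = 154 − 2 − 1 = 151.
t* = t_{0.025, 151} = 1.975799.
Margin = t* × SE = 1.975799 × 3.073 = 6.071630.
CI: 4.481 ± 6.071630 → (-1.5906, 10.5526).
With 95% confidence, each one-unit increase in advertising spend is associated with a change of between -1.5906 and 10.5526 $1000s in monthly sales, holding the other predictors fixed.

(-1.5906, 10.5526)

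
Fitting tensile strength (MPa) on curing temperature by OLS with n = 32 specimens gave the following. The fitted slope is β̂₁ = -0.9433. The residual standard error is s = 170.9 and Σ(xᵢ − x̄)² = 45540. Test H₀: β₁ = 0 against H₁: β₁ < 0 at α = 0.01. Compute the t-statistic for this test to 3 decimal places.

SE(β̂₁) = s/√Sₓₓ = 170.9/√45540 = 0.80084.
t = -0.9433 / 0.80084 = -1.178.
df = n − 2 = 30.
One-sided p ≈ 0.1241, which is ≥ 0.01, so fail to reject H₀.
The data do not give significant evidence that the true slope on curing temperature is negative.

t = -1.178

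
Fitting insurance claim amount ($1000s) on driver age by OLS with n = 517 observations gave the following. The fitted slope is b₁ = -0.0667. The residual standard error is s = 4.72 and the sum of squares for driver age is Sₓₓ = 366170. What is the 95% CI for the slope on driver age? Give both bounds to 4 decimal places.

(-0.0820, -0.0514)

SE(b₁) = s/√Sₓₓ = 4.72/√366170 = 0.00780011.
df = n − 2 = 515.
t* = t_{0.025, 515} = 1.964581.
Margin = t* × SE = 1.964581 × 0.00780011 = 0.015324.
CI: -0.0667 ± 0.015324 → (-0.0820, -0.0514).
With 95% confidence, each one-unit increase in driver age is associated with a change of between -0.0820 and -0.0514 $1000s in insurance claim amount.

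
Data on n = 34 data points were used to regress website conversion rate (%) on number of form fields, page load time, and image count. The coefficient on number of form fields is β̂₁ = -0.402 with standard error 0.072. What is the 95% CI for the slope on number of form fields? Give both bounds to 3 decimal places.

(-0.549, -0.255)

df = n − k − 1 = 34 − 3 − 1 = 30.
t* = t_{0.025, 30} = 2.042272.
Margin = t* × SE = 2.042272 × 0.072 = 0.14704.
CI: -0.402 ± 0.14704 → (-0.549, -0.255).
With 95% confidence, each one-unit increase in number of form fields is associated with a change of between -0.549 and -0.255 % in website conversion rate, holding the other predictors fixed.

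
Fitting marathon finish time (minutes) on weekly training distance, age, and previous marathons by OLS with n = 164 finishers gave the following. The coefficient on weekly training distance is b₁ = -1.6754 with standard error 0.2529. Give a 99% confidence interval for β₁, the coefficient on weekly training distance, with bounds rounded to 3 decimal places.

df = n − k − 1 = 164 − 3 − 1 = 160.
t* = t_{0.005, 160} = 2.606906.
Margin = t* × SE = 2.606906 × 0.2529 = 0.65929.
CI: -1.6754 ± 0.65929 → (-2.335, -1.016).
With 99% confidence, each one-unit increase in weekly training distance is associated with a change of between -2.335 and -1.016 minutes in marathon finish time, holding the other predictors fixed.

(-2.335, -1.016)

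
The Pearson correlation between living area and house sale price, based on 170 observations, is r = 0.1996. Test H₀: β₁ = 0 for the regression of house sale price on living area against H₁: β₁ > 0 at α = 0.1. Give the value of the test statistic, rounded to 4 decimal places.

t = 2.6402

t = r·√(n − 2)/√(1 − r²) = 0.1996·√168/√0.96016 = 2.6402.
df = n − 2 = 168.
One-sided p ≈ 0.0045, which is < 0.1, so reject H₀.
There is evidence of a linear association between living area and house sale price.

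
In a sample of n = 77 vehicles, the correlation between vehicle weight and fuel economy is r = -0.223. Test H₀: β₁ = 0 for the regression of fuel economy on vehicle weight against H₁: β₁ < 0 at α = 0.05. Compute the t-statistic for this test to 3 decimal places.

t = r·√(n − 2)/√(1 − r²) = -0.223·√75/√0.950271 = -1.981.
df = n − 2 = 75.
One-sided p ≈ 0.0256, which is < 0.05, so reject H₀.
There is evidence of a linear association between vehicle weight and fuel economy.

t = -1.981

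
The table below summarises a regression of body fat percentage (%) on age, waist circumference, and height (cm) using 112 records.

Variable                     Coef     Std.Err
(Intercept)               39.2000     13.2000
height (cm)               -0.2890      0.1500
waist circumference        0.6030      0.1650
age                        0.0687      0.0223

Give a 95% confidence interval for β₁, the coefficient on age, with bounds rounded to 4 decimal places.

Read off: b = 0.0687, SE = 0.0223 for age.
df = n − k − 1 = 112 − 3 − 1 = 108.
t* = t_{0.025, 108} = 1.982173.
Margin = t* × SE = 1.982173 × 0.0223 = 0.044202.
CI: 0.0687 ± 0.044202 → (0.0245, 0.1129).

(0.0245, 0.1129)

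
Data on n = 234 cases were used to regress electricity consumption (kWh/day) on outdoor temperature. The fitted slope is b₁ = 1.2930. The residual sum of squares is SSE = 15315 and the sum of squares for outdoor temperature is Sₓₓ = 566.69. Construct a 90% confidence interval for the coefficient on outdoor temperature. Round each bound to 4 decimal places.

(0.7294, 1.8566)

MSE = SSE/(n − 2) = 15315/232 = 66.0129.
SE(b₁) = √(MSE/Sₓₓ) = √(66.0129/566.69) = 0.341304.
df = n − 2 = 232.
t* = t_{0.05, 232} = 1.651448.
Margin = t* × SE = 1.651448 × 0.341304 = 0.563646.
CI: 1.2930 ± 0.563646 → (0.7294, 1.8566).
With 90% confidence, each one-unit increase in outdoor temperature is associated with a change of between 0.7294 and 1.8566 kWh/day in electricity consumption.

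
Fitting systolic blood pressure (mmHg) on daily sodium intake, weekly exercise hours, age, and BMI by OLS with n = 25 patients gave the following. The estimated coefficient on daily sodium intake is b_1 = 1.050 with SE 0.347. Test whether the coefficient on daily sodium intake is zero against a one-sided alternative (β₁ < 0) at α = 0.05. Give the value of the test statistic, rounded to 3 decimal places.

t = 3.026

H₀: β₁ = 0 vs H₁: β₁ < 0.
t = (b_1 − β₁⁰)/SE = 1.050 / 0.347 = 3.026.
df = n − k − 1 = 25 − 4 − 1 = 20.
One-sided p ≈ 0.9967, which is ≥ 0.05, so fail to reject H₀.
The data do not give significant evidence that the true slope on daily sodium intake is negative, holding the other predictors fixed.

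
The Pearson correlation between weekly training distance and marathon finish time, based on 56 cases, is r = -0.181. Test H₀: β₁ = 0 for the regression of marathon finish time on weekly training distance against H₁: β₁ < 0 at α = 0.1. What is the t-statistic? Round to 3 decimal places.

t = r·√(n − 2)/√(1 − r²) = -0.181·√54/√0.967239 = -1.352.
df = n − 2 = 54.
One-sided p ≈ 0.0909, which is < 0.1, so reject H₀.
There is evidence of a linear association between weekly training distance and marathon finish time.

t = -1.352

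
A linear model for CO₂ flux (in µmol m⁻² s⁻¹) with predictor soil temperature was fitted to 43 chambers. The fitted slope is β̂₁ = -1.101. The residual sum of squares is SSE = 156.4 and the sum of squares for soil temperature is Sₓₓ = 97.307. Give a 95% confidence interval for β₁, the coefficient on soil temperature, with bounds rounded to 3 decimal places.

MSE = SSE/(n − 2) = 156.4/41 = 3.81463.
SE(β̂₁) = √(MSE/Sₓₓ) = √(3.81463/97.307) = 0.197995.
df = n − 2 = 41.
t* = t_{0.025, 41} = 2.019541.
Margin = t* × SE = 2.019541 × 0.197995 = 0.39986.
CI: -1.101 ± 0.39986 → (-1.501, -0.701).
With 95% confidence, each one-unit increase in soil temperature is associated with a change of between -1.501 and -0.701 µmol m⁻² s⁻¹ in CO₂ flux.

(-1.501, -0.701)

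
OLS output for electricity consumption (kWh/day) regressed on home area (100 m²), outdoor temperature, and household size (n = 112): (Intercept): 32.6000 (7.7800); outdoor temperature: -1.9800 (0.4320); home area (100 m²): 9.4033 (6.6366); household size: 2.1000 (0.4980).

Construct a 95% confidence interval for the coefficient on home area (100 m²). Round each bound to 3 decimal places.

Read off: b = 9.4033, SE = 6.6366 for home area (100 m²).
df = n − k − 1 = 112 − 3 − 1 = 108.
t* = t_{0.025, 108} = 1.982173.
Margin = t* × SE = 1.982173 × 6.6366 = 13.15489.
CI: 9.4033 ± 13.15489 → (-3.752, 22.558).

(-3.752, 22.558)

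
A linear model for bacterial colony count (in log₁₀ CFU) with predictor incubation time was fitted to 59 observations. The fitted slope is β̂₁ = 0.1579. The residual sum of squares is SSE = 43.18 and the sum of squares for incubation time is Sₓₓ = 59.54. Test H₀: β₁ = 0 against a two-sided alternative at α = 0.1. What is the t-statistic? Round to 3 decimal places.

MSE = SSE/(n − 2) = 43.18/57 = 0.757544.
SE(β̂₁) = √(MSE/Sₓₓ) = √(0.757544/59.54) = 0.112798.
t = 0.1579 / 0.112798 = 1.400.
df = n − 2 = 57.
Two-sided p ≈ 0.1670, which is ≥ 0.1, so fail to reject H₀.
The data do not give significant evidence of an association between incubation time and bacterial colony count.

t = 1.400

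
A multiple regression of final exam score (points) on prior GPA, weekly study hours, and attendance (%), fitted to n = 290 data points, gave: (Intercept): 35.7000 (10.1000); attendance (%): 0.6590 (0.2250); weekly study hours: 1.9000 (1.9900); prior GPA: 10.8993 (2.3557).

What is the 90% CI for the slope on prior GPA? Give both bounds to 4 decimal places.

(7.0119, 14.7867)

Read off: b = 10.8993, SE = 2.3557 for prior GPA.
df = n − k − 1 = 290 − 3 − 1 = 286.
t* = t_{0.05, 286} = 1.650199.
Margin = t* × SE = 1.650199 × 2.3557 = 3.887374.
CI: 10.8993 ± 3.887374 → (7.0119, 14.7867).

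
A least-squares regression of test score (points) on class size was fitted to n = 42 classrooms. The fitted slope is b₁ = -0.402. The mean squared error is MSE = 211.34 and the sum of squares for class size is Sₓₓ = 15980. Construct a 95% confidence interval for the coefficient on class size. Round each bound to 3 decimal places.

(-0.634, -0.170)

SE(b₁) = √(MSE/Sₓₓ) = √(211.34/15980) = 0.115001.
df = n − 2 = 40.
t* = t_{0.025, 40} = 2.021075.
Margin = t* × SE = 2.021075 × 0.115001 = 0.23243.
CI: -0.402 ± 0.23243 → (-0.634, -0.170).
With 95% confidence, each one-unit increase in class size is associated with a change of between -0.634 and -0.170 points in test score.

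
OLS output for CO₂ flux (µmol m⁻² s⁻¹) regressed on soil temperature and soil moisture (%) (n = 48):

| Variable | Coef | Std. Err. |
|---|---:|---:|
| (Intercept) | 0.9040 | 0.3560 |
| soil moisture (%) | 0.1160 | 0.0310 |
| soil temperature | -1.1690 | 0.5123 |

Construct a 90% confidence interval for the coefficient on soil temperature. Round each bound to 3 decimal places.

(-2.029, -0.309)

Read off: b = -1.1690, SE = 0.5123 for soil temperature.
df = n − k − 1 = 48 − 2 − 1 = 45.
t* = t_{0.05, 45} = 1.679427.
Margin = t* × SE = 1.679427 × 0.5123 = 0.86037.
CI: -1.1690 ± 0.86037 → (-2.029, -0.309).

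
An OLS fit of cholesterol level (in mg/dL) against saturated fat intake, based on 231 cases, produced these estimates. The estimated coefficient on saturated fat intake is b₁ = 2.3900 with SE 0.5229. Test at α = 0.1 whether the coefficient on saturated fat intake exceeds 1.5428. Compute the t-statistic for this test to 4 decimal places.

H₀: β₁ = 1.5428 vs H₁: β₁ > 1.5428.
t = (b₁ − β₁⁰)/SE = (2.3900 − 1.5428) / 0.5229 = 1.6202.
df = n − 2 = 231 − 2 = 229.
One-sided p ≈ 0.0533, which is < 0.1, so reject H₀.
There is evidence that the true slope on saturated fat intake exceeds 1.5428 mg/dL per unit.

t = 1.6202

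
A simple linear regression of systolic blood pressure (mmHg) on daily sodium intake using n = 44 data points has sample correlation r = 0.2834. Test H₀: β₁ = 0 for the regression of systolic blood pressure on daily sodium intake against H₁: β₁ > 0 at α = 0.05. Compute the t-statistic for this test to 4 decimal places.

t = 1.9152

t = r·√(n − 2)/√(1 − r²) = 0.2834·√42/√0.919684 = 1.9152.
df = n − 2 = 42.
One-sided p ≈ 0.0311, which is < 0.05, so reject H₀.
There is evidence of a linear association between daily sodium intake and systolic blood pressure.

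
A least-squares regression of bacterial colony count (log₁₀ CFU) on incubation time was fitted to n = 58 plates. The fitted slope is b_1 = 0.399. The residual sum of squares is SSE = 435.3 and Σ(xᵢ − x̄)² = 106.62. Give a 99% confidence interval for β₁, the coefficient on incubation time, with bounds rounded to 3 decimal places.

MSE = SSE/(n − 2) = 435.3/56 = 7.77321.
SE(b_1) = √(MSE/Sₓₓ) = √(7.77321/106.62) = 0.270011.
df = n − 2 = 56.
t* = t_{0.005, 56} = 2.666512.
Margin = t* × SE = 2.666512 × 0.270011 = 0.71999.
CI: 0.399 ± 0.71999 → (-0.321, 1.119).
With 99% confidence, each one-unit increase in incubation time is associated with a change of between -0.321 and 1.119 log₁₀ CFU in bacterial colony count.

(-0.321, 1.119)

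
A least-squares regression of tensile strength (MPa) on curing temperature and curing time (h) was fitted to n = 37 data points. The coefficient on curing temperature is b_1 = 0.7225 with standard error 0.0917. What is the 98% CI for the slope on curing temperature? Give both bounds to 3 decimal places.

(0.499, 0.946)

df = n − k − 1 = 37 − 2 − 1 = 34.
t* = t_{0.01, 34} = 2.44115.
Margin = t* × SE = 2.44115 × 0.0917 = 0.22385.
CI: 0.7225 ± 0.22385 → (0.499, 0.946).
With 98% confidence, each one-unit increase in curing temperature is associated with a change of between 0.499 and 0.946 MPa in tensile strength, holding the other predictors fixed.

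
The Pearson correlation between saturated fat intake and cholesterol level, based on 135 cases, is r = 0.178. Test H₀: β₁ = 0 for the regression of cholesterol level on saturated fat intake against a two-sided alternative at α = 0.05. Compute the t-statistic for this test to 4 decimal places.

t = 2.0861

t = r·√(n − 2)/√(1 − r²) = 0.178·√133/√0.968316 = 2.0861.
df = n − 2 = 133.
Two-sided p ≈ 0.0389, which is < 0.05, so reject H₀.
There is evidence of a linear association between saturated fat intake and cholesterol level.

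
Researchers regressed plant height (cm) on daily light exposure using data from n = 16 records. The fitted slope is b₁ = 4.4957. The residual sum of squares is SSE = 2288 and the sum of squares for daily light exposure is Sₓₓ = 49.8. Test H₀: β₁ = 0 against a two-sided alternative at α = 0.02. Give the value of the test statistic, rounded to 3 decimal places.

t = 2.482

MSE = SSE/(n − 2) = 2288/14 = 163.429.
SE(b₁) = √(MSE/Sₓₓ) = √(163.429/49.8) = 1.81155.
t = 4.4957 / 1.81155 = 2.482.
df = n − 2 = 14.
Two-sided p ≈ 0.0264, which is ≥ 0.02, so fail to reject H₀.
The data do not give significant evidence of an association between daily light exposure and plant height.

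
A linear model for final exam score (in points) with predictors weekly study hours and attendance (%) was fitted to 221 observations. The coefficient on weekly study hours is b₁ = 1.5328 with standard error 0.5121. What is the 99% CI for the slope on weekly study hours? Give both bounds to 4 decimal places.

df = n − k − 1 = 221 − 2 − 1 = 218.
t* = t_{0.005, 218} = 2.598569.
Margin = t* × SE = 2.598569 × 0.5121 = 1.330727.
CI: 1.5328 ± 1.330727 → (0.2021, 2.8635).
With 99% confidence, each one-unit increase in weekly study hours is associated with a change of between 0.2021 and 2.8635 points in final exam score, holding the other predictors fixed.

(0.2021, 2.8635)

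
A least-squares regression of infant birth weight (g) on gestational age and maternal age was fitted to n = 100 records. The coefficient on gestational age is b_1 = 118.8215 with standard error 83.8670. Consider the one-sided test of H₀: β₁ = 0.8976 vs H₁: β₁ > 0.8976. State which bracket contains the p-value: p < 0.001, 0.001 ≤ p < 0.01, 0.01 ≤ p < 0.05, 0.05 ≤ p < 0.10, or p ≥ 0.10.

t = (118.8215 − 0.8976) / 83.8670 = 1.406.
df = n − k − 1 = 100 − 2 − 1 = 97.
One-sided p = P(T_{97} > t) ≈ 0.0814.
So 0.05 ≤ p < 0.10.

0.05 ≤ p < 0.10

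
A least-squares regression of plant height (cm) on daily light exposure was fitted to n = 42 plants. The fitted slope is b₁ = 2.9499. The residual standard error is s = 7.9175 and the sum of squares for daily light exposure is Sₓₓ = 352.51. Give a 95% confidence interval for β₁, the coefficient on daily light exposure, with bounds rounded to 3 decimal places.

(2.098, 3.802)

SE(b₁) = s/√Sₓₓ = 7.9175/√352.51 = 0.421699.
df = n − 2 = 40.
t* = t_{0.025, 40} = 2.021075.
Margin = t* × SE = 2.021075 × 0.421699 = 0.85229.
CI: 2.9499 ± 0.85229 → (2.098, 3.802).
With 95% confidence, each one-unit increase in daily light exposure is associated with a change of between 2.098 and 3.802 cm in plant height.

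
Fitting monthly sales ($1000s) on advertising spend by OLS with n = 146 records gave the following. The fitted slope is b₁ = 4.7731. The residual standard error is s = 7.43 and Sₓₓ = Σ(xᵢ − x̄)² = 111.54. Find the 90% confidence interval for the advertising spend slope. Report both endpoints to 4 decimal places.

(3.6084, 5.9378)

SE(b₁) = s/√Sₓₓ = 7.43/√111.54 = 0.703515.
df = n − 2 = 144.
t* = t_{0.05, 144} = 1.655504.
Margin = t* × SE = 1.655504 × 0.703515 = 1.164672.
CI: 4.7731 ± 1.164672 → (3.6084, 5.9378).
With 90% confidence, each one-unit increase in advertising spend is associated with a change of between 3.6084 and 5.9378 $1000s in monthly sales.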